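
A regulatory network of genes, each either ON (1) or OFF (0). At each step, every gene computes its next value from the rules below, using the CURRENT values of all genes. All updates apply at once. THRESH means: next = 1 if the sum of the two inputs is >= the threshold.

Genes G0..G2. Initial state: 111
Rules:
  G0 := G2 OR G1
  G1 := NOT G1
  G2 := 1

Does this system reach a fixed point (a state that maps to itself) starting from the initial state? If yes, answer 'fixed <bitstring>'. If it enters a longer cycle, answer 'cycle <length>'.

Step 0: 111
Step 1: G0=G2|G1=1|1=1 G1=NOT G1=NOT 1=0 G2=1(const) -> 101
Step 2: G0=G2|G1=1|0=1 G1=NOT G1=NOT 0=1 G2=1(const) -> 111
Cycle of length 2 starting at step 0 -> no fixed point

Answer: cycle 2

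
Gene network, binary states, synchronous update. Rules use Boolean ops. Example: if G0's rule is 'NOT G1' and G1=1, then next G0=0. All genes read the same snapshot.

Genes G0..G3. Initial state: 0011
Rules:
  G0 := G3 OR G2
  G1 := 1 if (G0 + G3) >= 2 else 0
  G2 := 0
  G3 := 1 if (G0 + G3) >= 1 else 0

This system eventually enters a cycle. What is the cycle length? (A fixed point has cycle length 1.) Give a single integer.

Answer: 1

Derivation:
Step 0: 0011
Step 1: G0=G3|G2=1|1=1 G1=(0+1>=2)=0 G2=0(const) G3=(0+1>=1)=1 -> 1001
Step 2: G0=G3|G2=1|0=1 G1=(1+1>=2)=1 G2=0(const) G3=(1+1>=1)=1 -> 1101
Step 3: G0=G3|G2=1|0=1 G1=(1+1>=2)=1 G2=0(const) G3=(1+1>=1)=1 -> 1101
State from step 3 equals state from step 2 -> cycle length 1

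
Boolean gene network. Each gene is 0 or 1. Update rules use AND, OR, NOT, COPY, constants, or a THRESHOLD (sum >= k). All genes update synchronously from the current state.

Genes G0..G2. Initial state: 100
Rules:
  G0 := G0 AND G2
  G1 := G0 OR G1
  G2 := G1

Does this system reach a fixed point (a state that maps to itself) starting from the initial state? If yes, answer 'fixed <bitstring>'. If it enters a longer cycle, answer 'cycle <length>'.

Step 0: 100
Step 1: G0=G0&G2=1&0=0 G1=G0|G1=1|0=1 G2=G1=0 -> 010
Step 2: G0=G0&G2=0&0=0 G1=G0|G1=0|1=1 G2=G1=1 -> 011
Step 3: G0=G0&G2=0&1=0 G1=G0|G1=0|1=1 G2=G1=1 -> 011
Fixed point reached at step 2: 011

Answer: fixed 011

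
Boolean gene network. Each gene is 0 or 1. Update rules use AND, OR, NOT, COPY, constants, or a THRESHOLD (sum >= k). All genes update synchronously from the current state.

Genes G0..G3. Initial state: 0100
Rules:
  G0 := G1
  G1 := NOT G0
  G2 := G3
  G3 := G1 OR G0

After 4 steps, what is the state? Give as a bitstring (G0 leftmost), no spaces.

Step 1: G0=G1=1 G1=NOT G0=NOT 0=1 G2=G3=0 G3=G1|G0=1|0=1 -> 1101
Step 2: G0=G1=1 G1=NOT G0=NOT 1=0 G2=G3=1 G3=G1|G0=1|1=1 -> 1011
Step 3: G0=G1=0 G1=NOT G0=NOT 1=0 G2=G3=1 G3=G1|G0=0|1=1 -> 0011
Step 4: G0=G1=0 G1=NOT G0=NOT 0=1 G2=G3=1 G3=G1|G0=0|0=0 -> 0110

0110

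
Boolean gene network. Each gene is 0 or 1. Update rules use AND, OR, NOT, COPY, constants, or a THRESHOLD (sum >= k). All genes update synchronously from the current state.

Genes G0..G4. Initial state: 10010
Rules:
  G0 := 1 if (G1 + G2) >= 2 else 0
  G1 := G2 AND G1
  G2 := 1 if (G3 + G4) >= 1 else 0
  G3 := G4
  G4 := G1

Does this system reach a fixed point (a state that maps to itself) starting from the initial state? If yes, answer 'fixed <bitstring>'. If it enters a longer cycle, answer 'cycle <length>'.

Step 0: 10010
Step 1: G0=(0+0>=2)=0 G1=G2&G1=0&0=0 G2=(1+0>=1)=1 G3=G4=0 G4=G1=0 -> 00100
Step 2: G0=(0+1>=2)=0 G1=G2&G1=1&0=0 G2=(0+0>=1)=0 G3=G4=0 G4=G1=0 -> 00000
Step 3: G0=(0+0>=2)=0 G1=G2&G1=0&0=0 G2=(0+0>=1)=0 G3=G4=0 G4=G1=0 -> 00000
Fixed point reached at step 2: 00000

Answer: fixed 00000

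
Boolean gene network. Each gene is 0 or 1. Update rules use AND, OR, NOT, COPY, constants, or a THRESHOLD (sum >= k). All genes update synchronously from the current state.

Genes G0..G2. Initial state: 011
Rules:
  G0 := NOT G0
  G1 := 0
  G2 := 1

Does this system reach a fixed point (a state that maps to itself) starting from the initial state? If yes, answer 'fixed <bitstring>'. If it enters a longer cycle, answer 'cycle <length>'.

Step 0: 011
Step 1: G0=NOT G0=NOT 0=1 G1=0(const) G2=1(const) -> 101
Step 2: G0=NOT G0=NOT 1=0 G1=0(const) G2=1(const) -> 001
Step 3: G0=NOT G0=NOT 0=1 G1=0(const) G2=1(const) -> 101
Cycle of length 2 starting at step 1 -> no fixed point

Answer: cycle 2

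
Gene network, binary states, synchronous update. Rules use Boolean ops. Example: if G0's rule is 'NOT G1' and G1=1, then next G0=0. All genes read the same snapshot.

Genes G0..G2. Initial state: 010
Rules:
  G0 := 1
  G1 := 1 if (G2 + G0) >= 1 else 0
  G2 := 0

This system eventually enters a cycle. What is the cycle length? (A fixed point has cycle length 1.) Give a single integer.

Answer: 1

Derivation:
Step 0: 010
Step 1: G0=1(const) G1=(0+0>=1)=0 G2=0(const) -> 100
Step 2: G0=1(const) G1=(0+1>=1)=1 G2=0(const) -> 110
Step 3: G0=1(const) G1=(0+1>=1)=1 G2=0(const) -> 110
State from step 3 equals state from step 2 -> cycle length 1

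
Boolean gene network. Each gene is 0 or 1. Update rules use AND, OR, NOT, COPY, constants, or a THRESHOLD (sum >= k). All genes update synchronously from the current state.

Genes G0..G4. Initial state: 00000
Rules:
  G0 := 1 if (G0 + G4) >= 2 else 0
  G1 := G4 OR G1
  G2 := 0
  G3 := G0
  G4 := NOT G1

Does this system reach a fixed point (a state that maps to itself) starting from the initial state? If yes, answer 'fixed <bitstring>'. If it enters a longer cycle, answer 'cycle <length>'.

Answer: fixed 01000

Derivation:
Step 0: 00000
Step 1: G0=(0+0>=2)=0 G1=G4|G1=0|0=0 G2=0(const) G3=G0=0 G4=NOT G1=NOT 0=1 -> 00001
Step 2: G0=(0+1>=2)=0 G1=G4|G1=1|0=1 G2=0(const) G3=G0=0 G4=NOT G1=NOT 0=1 -> 01001
Step 3: G0=(0+1>=2)=0 G1=G4|G1=1|1=1 G2=0(const) G3=G0=0 G4=NOT G1=NOT 1=0 -> 01000
Step 4: G0=(0+0>=2)=0 G1=G4|G1=0|1=1 G2=0(const) G3=G0=0 G4=NOT G1=NOT 1=0 -> 01000
Fixed point reached at step 3: 01000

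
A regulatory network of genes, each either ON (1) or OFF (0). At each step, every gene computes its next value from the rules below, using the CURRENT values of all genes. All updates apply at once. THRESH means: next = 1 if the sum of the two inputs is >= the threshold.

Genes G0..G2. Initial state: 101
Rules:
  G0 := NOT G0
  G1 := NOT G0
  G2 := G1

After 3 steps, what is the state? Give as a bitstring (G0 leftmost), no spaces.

Step 1: G0=NOT G0=NOT 1=0 G1=NOT G0=NOT 1=0 G2=G1=0 -> 000
Step 2: G0=NOT G0=NOT 0=1 G1=NOT G0=NOT 0=1 G2=G1=0 -> 110
Step 3: G0=NOT G0=NOT 1=0 G1=NOT G0=NOT 1=0 G2=G1=1 -> 001

001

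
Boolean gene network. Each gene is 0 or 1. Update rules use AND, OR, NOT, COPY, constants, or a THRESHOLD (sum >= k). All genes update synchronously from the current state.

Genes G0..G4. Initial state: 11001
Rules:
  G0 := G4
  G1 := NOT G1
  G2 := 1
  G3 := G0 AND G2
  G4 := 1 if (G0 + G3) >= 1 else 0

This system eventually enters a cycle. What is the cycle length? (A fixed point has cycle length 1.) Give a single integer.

Answer: 2

Derivation:
Step 0: 11001
Step 1: G0=G4=1 G1=NOT G1=NOT 1=0 G2=1(const) G3=G0&G2=1&0=0 G4=(1+0>=1)=1 -> 10101
Step 2: G0=G4=1 G1=NOT G1=NOT 0=1 G2=1(const) G3=G0&G2=1&1=1 G4=(1+0>=1)=1 -> 11111
Step 3: G0=G4=1 G1=NOT G1=NOT 1=0 G2=1(const) G3=G0&G2=1&1=1 G4=(1+1>=1)=1 -> 10111
Step 4: G0=G4=1 G1=NOT G1=NOT 0=1 G2=1(const) G3=G0&G2=1&1=1 G4=(1+1>=1)=1 -> 11111
State from step 4 equals state from step 2 -> cycle length 2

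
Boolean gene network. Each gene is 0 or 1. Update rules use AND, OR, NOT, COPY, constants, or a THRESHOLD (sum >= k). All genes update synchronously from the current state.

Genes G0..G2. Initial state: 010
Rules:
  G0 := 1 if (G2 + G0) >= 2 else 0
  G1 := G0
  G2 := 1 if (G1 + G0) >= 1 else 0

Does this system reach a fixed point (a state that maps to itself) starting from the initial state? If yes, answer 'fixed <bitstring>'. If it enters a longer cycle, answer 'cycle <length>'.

Step 0: 010
Step 1: G0=(0+0>=2)=0 G1=G0=0 G2=(1+0>=1)=1 -> 001
Step 2: G0=(1+0>=2)=0 G1=G0=0 G2=(0+0>=1)=0 -> 000
Step 3: G0=(0+0>=2)=0 G1=G0=0 G2=(0+0>=1)=0 -> 000
Fixed point reached at step 2: 000

Answer: fixed 000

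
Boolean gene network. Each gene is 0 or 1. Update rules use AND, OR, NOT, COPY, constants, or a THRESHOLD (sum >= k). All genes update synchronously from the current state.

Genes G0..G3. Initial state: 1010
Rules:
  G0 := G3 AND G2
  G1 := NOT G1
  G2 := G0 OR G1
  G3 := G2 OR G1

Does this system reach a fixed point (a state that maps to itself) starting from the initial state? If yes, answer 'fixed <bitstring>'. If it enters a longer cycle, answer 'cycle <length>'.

Step 0: 1010
Step 1: G0=G3&G2=0&1=0 G1=NOT G1=NOT 0=1 G2=G0|G1=1|0=1 G3=G2|G1=1|0=1 -> 0111
Step 2: G0=G3&G2=1&1=1 G1=NOT G1=NOT 1=0 G2=G0|G1=0|1=1 G3=G2|G1=1|1=1 -> 1011
Step 3: G0=G3&G2=1&1=1 G1=NOT G1=NOT 0=1 G2=G0|G1=1|0=1 G3=G2|G1=1|0=1 -> 1111
Step 4: G0=G3&G2=1&1=1 G1=NOT G1=NOT 1=0 G2=G0|G1=1|1=1 G3=G2|G1=1|1=1 -> 1011
Cycle of length 2 starting at step 2 -> no fixed point

Answer: cycle 2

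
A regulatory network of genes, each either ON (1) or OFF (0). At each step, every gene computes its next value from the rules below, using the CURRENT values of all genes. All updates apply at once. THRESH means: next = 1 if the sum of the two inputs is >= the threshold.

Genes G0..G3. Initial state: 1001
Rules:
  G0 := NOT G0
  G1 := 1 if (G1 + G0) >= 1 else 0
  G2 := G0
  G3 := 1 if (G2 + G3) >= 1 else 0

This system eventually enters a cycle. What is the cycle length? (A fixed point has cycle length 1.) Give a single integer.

Answer: 2

Derivation:
Step 0: 1001
Step 1: G0=NOT G0=NOT 1=0 G1=(0+1>=1)=1 G2=G0=1 G3=(0+1>=1)=1 -> 0111
Step 2: G0=NOT G0=NOT 0=1 G1=(1+0>=1)=1 G2=G0=0 G3=(1+1>=1)=1 -> 1101
Step 3: G0=NOT G0=NOT 1=0 G1=(1+1>=1)=1 G2=G0=1 G3=(0+1>=1)=1 -> 0111
State from step 3 equals state from step 1 -> cycle length 2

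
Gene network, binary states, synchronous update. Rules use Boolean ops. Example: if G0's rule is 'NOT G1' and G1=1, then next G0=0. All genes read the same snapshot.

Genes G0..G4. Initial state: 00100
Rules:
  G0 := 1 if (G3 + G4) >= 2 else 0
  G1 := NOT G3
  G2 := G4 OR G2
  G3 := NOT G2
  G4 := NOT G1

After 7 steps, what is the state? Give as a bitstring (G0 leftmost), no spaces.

Step 1: G0=(0+0>=2)=0 G1=NOT G3=NOT 0=1 G2=G4|G2=0|1=1 G3=NOT G2=NOT 1=0 G4=NOT G1=NOT 0=1 -> 01101
Step 2: G0=(0+1>=2)=0 G1=NOT G3=NOT 0=1 G2=G4|G2=1|1=1 G3=NOT G2=NOT 1=0 G4=NOT G1=NOT 1=0 -> 01100
Step 3: G0=(0+0>=2)=0 G1=NOT G3=NOT 0=1 G2=G4|G2=0|1=1 G3=NOT G2=NOT 1=0 G4=NOT G1=NOT 1=0 -> 01100
Step 4: G0=(0+0>=2)=0 G1=NOT G3=NOT 0=1 G2=G4|G2=0|1=1 G3=NOT G2=NOT 1=0 G4=NOT G1=NOT 1=0 -> 01100
Step 5: G0=(0+0>=2)=0 G1=NOT G3=NOT 0=1 G2=G4|G2=0|1=1 G3=NOT G2=NOT 1=0 G4=NOT G1=NOT 1=0 -> 01100
Step 6: G0=(0+0>=2)=0 G1=NOT G3=NOT 0=1 G2=G4|G2=0|1=1 G3=NOT G2=NOT 1=0 G4=NOT G1=NOT 1=0 -> 01100
Step 7: G0=(0+0>=2)=0 G1=NOT G3=NOT 0=1 G2=G4|G2=0|1=1 G3=NOT G2=NOT 1=0 G4=NOT G1=NOT 1=0 -> 01100

01100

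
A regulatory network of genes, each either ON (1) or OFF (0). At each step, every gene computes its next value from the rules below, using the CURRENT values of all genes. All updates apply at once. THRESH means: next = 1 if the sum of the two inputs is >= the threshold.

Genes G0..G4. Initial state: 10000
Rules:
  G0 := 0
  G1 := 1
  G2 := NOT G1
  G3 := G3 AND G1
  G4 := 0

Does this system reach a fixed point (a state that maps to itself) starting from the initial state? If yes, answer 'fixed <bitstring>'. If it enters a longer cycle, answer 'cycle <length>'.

Answer: fixed 01000

Derivation:
Step 0: 10000
Step 1: G0=0(const) G1=1(const) G2=NOT G1=NOT 0=1 G3=G3&G1=0&0=0 G4=0(const) -> 01100
Step 2: G0=0(const) G1=1(const) G2=NOT G1=NOT 1=0 G3=G3&G1=0&1=0 G4=0(const) -> 01000
Step 3: G0=0(const) G1=1(const) G2=NOT G1=NOT 1=0 G3=G3&G1=0&1=0 G4=0(const) -> 01000
Fixed point reached at step 2: 01000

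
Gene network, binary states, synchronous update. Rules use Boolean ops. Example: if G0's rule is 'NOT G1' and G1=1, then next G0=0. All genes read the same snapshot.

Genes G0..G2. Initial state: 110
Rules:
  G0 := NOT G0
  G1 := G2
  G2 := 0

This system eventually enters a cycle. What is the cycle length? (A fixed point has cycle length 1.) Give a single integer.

Step 0: 110
Step 1: G0=NOT G0=NOT 1=0 G1=G2=0 G2=0(const) -> 000
Step 2: G0=NOT G0=NOT 0=1 G1=G2=0 G2=0(const) -> 100
Step 3: G0=NOT G0=NOT 1=0 G1=G2=0 G2=0(const) -> 000
State from step 3 equals state from step 1 -> cycle length 2

Answer: 2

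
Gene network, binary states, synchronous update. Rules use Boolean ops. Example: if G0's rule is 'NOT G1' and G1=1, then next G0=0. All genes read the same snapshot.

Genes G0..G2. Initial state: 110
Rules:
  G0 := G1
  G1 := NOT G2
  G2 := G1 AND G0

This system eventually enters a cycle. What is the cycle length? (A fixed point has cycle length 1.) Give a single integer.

Step 0: 110
Step 1: G0=G1=1 G1=NOT G2=NOT 0=1 G2=G1&G0=1&1=1 -> 111
Step 2: G0=G1=1 G1=NOT G2=NOT 1=0 G2=G1&G0=1&1=1 -> 101
Step 3: G0=G1=0 G1=NOT G2=NOT 1=0 G2=G1&G0=0&1=0 -> 000
Step 4: G0=G1=0 G1=NOT G2=NOT 0=1 G2=G1&G0=0&0=0 -> 010
Step 5: G0=G1=1 G1=NOT G2=NOT 0=1 G2=G1&G0=1&0=0 -> 110
State from step 5 equals state from step 0 -> cycle length 5

Answer: 5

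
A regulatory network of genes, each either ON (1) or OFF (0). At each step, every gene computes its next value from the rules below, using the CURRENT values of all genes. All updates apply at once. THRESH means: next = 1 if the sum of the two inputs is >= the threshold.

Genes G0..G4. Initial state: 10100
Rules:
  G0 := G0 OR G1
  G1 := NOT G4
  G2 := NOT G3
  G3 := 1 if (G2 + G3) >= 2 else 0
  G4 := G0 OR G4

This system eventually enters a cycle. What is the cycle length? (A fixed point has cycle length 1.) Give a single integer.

Step 0: 10100
Step 1: G0=G0|G1=1|0=1 G1=NOT G4=NOT 0=1 G2=NOT G3=NOT 0=1 G3=(1+0>=2)=0 G4=G0|G4=1|0=1 -> 11101
Step 2: G0=G0|G1=1|1=1 G1=NOT G4=NOT 1=0 G2=NOT G3=NOT 0=1 G3=(1+0>=2)=0 G4=G0|G4=1|1=1 -> 10101
Step 3: G0=G0|G1=1|0=1 G1=NOT G4=NOT 1=0 G2=NOT G3=NOT 0=1 G3=(1+0>=2)=0 G4=G0|G4=1|1=1 -> 10101
State from step 3 equals state from step 2 -> cycle length 1

Answer: 1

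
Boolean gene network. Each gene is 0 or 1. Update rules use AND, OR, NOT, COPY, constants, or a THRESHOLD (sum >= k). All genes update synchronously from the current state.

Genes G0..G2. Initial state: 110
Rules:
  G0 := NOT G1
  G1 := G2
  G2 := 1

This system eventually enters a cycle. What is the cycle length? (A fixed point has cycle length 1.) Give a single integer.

Answer: 1

Derivation:
Step 0: 110
Step 1: G0=NOT G1=NOT 1=0 G1=G2=0 G2=1(const) -> 001
Step 2: G0=NOT G1=NOT 0=1 G1=G2=1 G2=1(const) -> 111
Step 3: G0=NOT G1=NOT 1=0 G1=G2=1 G2=1(const) -> 011
Step 4: G0=NOT G1=NOT 1=0 G1=G2=1 G2=1(const) -> 011
State from step 4 equals state from step 3 -> cycle length 1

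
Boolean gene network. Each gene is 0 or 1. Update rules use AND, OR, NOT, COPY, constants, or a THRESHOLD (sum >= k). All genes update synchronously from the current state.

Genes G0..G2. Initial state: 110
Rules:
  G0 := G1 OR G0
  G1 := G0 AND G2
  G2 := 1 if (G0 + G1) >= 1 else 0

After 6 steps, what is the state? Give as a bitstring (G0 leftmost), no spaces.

Step 1: G0=G1|G0=1|1=1 G1=G0&G2=1&0=0 G2=(1+1>=1)=1 -> 101
Step 2: G0=G1|G0=0|1=1 G1=G0&G2=1&1=1 G2=(1+0>=1)=1 -> 111
Step 3: G0=G1|G0=1|1=1 G1=G0&G2=1&1=1 G2=(1+1>=1)=1 -> 111
Step 4: G0=G1|G0=1|1=1 G1=G0&G2=1&1=1 G2=(1+1>=1)=1 -> 111
Step 5: G0=G1|G0=1|1=1 G1=G0&G2=1&1=1 G2=(1+1>=1)=1 -> 111
Step 6: G0=G1|G0=1|1=1 G1=G0&G2=1&1=1 G2=(1+1>=1)=1 -> 111

111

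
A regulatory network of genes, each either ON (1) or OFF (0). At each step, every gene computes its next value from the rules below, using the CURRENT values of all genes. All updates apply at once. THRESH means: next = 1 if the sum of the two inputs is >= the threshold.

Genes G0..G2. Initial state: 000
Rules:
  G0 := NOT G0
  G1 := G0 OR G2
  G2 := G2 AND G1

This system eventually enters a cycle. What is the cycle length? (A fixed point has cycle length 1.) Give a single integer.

Answer: 2

Derivation:
Step 0: 000
Step 1: G0=NOT G0=NOT 0=1 G1=G0|G2=0|0=0 G2=G2&G1=0&0=0 -> 100
Step 2: G0=NOT G0=NOT 1=0 G1=G0|G2=1|0=1 G2=G2&G1=0&0=0 -> 010
Step 3: G0=NOT G0=NOT 0=1 G1=G0|G2=0|0=0 G2=G2&G1=0&1=0 -> 100
State from step 3 equals state from step 1 -> cycle length 2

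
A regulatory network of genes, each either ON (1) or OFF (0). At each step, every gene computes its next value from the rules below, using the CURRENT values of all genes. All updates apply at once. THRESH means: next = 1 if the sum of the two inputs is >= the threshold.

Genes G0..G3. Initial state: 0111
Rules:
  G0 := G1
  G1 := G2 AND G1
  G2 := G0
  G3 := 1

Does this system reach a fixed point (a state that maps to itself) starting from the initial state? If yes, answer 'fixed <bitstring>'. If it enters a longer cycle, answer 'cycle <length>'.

Answer: fixed 0001

Derivation:
Step 0: 0111
Step 1: G0=G1=1 G1=G2&G1=1&1=1 G2=G0=0 G3=1(const) -> 1101
Step 2: G0=G1=1 G1=G2&G1=0&1=0 G2=G0=1 G3=1(const) -> 1011
Step 3: G0=G1=0 G1=G2&G1=1&0=0 G2=G0=1 G3=1(const) -> 0011
Step 4: G0=G1=0 G1=G2&G1=1&0=0 G2=G0=0 G3=1(const) -> 0001
Step 5: G0=G1=0 G1=G2&G1=0&0=0 G2=G0=0 G3=1(const) -> 0001
Fixed point reached at step 4: 0001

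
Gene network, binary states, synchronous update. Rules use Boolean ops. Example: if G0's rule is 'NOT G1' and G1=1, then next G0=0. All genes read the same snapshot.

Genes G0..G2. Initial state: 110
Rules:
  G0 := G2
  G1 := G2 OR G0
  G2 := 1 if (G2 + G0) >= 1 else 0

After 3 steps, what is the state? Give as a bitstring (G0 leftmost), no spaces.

Step 1: G0=G2=0 G1=G2|G0=0|1=1 G2=(0+1>=1)=1 -> 011
Step 2: G0=G2=1 G1=G2|G0=1|0=1 G2=(1+0>=1)=1 -> 111
Step 3: G0=G2=1 G1=G2|G0=1|1=1 G2=(1+1>=1)=1 -> 111

111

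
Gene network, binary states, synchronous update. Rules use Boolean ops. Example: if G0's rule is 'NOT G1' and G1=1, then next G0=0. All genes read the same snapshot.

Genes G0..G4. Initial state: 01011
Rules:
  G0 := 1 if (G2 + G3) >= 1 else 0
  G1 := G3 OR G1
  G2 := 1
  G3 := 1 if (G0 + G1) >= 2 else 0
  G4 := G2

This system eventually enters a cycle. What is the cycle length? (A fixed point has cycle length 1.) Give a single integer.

Answer: 1

Derivation:
Step 0: 01011
Step 1: G0=(0+1>=1)=1 G1=G3|G1=1|1=1 G2=1(const) G3=(0+1>=2)=0 G4=G2=0 -> 11100
Step 2: G0=(1+0>=1)=1 G1=G3|G1=0|1=1 G2=1(const) G3=(1+1>=2)=1 G4=G2=1 -> 11111
Step 3: G0=(1+1>=1)=1 G1=G3|G1=1|1=1 G2=1(const) G3=(1+1>=2)=1 G4=G2=1 -> 11111
State from step 3 equals state from step 2 -> cycle length 1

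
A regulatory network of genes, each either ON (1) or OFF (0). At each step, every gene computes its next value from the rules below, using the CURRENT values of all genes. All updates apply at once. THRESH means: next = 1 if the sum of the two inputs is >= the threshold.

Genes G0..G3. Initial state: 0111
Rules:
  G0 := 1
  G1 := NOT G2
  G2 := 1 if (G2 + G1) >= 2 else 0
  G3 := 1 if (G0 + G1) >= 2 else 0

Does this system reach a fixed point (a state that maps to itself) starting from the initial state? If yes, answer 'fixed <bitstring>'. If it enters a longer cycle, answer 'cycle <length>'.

Answer: fixed 1101

Derivation:
Step 0: 0111
Step 1: G0=1(const) G1=NOT G2=NOT 1=0 G2=(1+1>=2)=1 G3=(0+1>=2)=0 -> 1010
Step 2: G0=1(const) G1=NOT G2=NOT 1=0 G2=(1+0>=2)=0 G3=(1+0>=2)=0 -> 1000
Step 3: G0=1(const) G1=NOT G2=NOT 0=1 G2=(0+0>=2)=0 G3=(1+0>=2)=0 -> 1100
Step 4: G0=1(const) G1=NOT G2=NOT 0=1 G2=(0+1>=2)=0 G3=(1+1>=2)=1 -> 1101
Step 5: G0=1(const) G1=NOT G2=NOT 0=1 G2=(0+1>=2)=0 G3=(1+1>=2)=1 -> 1101
Fixed point reached at step 4: 1101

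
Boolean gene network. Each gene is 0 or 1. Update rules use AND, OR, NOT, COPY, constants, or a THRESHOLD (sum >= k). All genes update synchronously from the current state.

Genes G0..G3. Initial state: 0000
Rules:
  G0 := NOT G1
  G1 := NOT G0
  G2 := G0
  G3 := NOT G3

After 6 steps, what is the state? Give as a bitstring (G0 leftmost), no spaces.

Step 1: G0=NOT G1=NOT 0=1 G1=NOT G0=NOT 0=1 G2=G0=0 G3=NOT G3=NOT 0=1 -> 1101
Step 2: G0=NOT G1=NOT 1=0 G1=NOT G0=NOT 1=0 G2=G0=1 G3=NOT G3=NOT 1=0 -> 0010
Step 3: G0=NOT G1=NOT 0=1 G1=NOT G0=NOT 0=1 G2=G0=0 G3=NOT G3=NOT 0=1 -> 1101
Step 4: G0=NOT G1=NOT 1=0 G1=NOT G0=NOT 1=0 G2=G0=1 G3=NOT G3=NOT 1=0 -> 0010
Step 5: G0=NOT G1=NOT 0=1 G1=NOT G0=NOT 0=1 G2=G0=0 G3=NOT G3=NOT 0=1 -> 1101
Step 6: G0=NOT G1=NOT 1=0 G1=NOT G0=NOT 1=0 G2=G0=1 G3=NOT G3=NOT 1=0 -> 0010

0010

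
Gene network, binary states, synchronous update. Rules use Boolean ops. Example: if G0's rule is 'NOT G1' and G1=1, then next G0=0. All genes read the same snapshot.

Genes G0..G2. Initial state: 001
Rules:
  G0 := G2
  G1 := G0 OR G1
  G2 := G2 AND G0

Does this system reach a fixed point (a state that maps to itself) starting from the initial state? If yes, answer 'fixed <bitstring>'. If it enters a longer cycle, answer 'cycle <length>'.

Step 0: 001
Step 1: G0=G2=1 G1=G0|G1=0|0=0 G2=G2&G0=1&0=0 -> 100
Step 2: G0=G2=0 G1=G0|G1=1|0=1 G2=G2&G0=0&1=0 -> 010
Step 3: G0=G2=0 G1=G0|G1=0|1=1 G2=G2&G0=0&0=0 -> 010
Fixed point reached at step 2: 010

Answer: fixed 010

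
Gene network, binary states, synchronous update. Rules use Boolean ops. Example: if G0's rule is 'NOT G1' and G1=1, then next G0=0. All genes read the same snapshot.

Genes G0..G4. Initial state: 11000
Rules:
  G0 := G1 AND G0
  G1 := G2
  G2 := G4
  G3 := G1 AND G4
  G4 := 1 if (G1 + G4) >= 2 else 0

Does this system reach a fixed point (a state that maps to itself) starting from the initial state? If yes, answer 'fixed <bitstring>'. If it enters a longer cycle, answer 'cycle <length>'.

Answer: fixed 00000

Derivation:
Step 0: 11000
Step 1: G0=G1&G0=1&1=1 G1=G2=0 G2=G4=0 G3=G1&G4=1&0=0 G4=(1+0>=2)=0 -> 10000
Step 2: G0=G1&G0=0&1=0 G1=G2=0 G2=G4=0 G3=G1&G4=0&0=0 G4=(0+0>=2)=0 -> 00000
Step 3: G0=G1&G0=0&0=0 G1=G2=0 G2=G4=0 G3=G1&G4=0&0=0 G4=(0+0>=2)=0 -> 00000
Fixed point reached at step 2: 00000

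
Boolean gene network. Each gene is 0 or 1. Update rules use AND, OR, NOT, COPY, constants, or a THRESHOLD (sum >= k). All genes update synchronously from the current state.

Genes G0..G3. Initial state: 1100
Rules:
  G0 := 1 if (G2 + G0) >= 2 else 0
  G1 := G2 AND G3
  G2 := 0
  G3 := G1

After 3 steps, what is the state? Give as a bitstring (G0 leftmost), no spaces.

Step 1: G0=(0+1>=2)=0 G1=G2&G3=0&0=0 G2=0(const) G3=G1=1 -> 0001
Step 2: G0=(0+0>=2)=0 G1=G2&G3=0&1=0 G2=0(const) G3=G1=0 -> 0000
Step 3: G0=(0+0>=2)=0 G1=G2&G3=0&0=0 G2=0(const) G3=G1=0 -> 0000

0000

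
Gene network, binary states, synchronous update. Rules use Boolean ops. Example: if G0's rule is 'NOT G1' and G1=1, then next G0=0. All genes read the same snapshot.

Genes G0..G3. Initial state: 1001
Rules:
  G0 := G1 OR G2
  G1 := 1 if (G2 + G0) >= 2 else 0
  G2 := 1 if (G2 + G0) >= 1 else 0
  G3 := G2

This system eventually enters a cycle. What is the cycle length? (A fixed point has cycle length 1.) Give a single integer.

Step 0: 1001
Step 1: G0=G1|G2=0|0=0 G1=(0+1>=2)=0 G2=(0+1>=1)=1 G3=G2=0 -> 0010
Step 2: G0=G1|G2=0|1=1 G1=(1+0>=2)=0 G2=(1+0>=1)=1 G3=G2=1 -> 1011
Step 3: G0=G1|G2=0|1=1 G1=(1+1>=2)=1 G2=(1+1>=1)=1 G3=G2=1 -> 1111
Step 4: G0=G1|G2=1|1=1 G1=(1+1>=2)=1 G2=(1+1>=1)=1 G3=G2=1 -> 1111
State from step 4 equals state from step 3 -> cycle length 1

Answer: 1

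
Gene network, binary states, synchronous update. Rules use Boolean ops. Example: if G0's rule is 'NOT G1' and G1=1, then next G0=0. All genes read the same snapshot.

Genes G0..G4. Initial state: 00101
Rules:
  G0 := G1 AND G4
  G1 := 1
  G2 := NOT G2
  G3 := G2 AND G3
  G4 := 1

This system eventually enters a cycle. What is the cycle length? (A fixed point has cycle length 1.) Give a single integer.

Answer: 2

Derivation:
Step 0: 00101
Step 1: G0=G1&G4=0&1=0 G1=1(const) G2=NOT G2=NOT 1=0 G3=G2&G3=1&0=0 G4=1(const) -> 01001
Step 2: G0=G1&G4=1&1=1 G1=1(const) G2=NOT G2=NOT 0=1 G3=G2&G3=0&0=0 G4=1(const) -> 11101
Step 3: G0=G1&G4=1&1=1 G1=1(const) G2=NOT G2=NOT 1=0 G3=G2&G3=1&0=0 G4=1(const) -> 11001
Step 4: G0=G1&G4=1&1=1 G1=1(const) G2=NOT G2=NOT 0=1 G3=G2&G3=0&0=0 G4=1(const) -> 11101
State from step 4 equals state from step 2 -> cycle length 2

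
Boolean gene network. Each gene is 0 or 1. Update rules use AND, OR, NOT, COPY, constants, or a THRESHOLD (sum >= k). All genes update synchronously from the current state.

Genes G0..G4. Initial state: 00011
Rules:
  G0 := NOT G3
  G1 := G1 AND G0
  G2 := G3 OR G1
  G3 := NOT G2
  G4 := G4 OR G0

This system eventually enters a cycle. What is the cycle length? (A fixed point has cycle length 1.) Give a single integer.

Step 0: 00011
Step 1: G0=NOT G3=NOT 1=0 G1=G1&G0=0&0=0 G2=G3|G1=1|0=1 G3=NOT G2=NOT 0=1 G4=G4|G0=1|0=1 -> 00111
Step 2: G0=NOT G3=NOT 1=0 G1=G1&G0=0&0=0 G2=G3|G1=1|0=1 G3=NOT G2=NOT 1=0 G4=G4|G0=1|0=1 -> 00101
Step 3: G0=NOT G3=NOT 0=1 G1=G1&G0=0&0=0 G2=G3|G1=0|0=0 G3=NOT G2=NOT 1=0 G4=G4|G0=1|0=1 -> 10001
Step 4: G0=NOT G3=NOT 0=1 G1=G1&G0=0&1=0 G2=G3|G1=0|0=0 G3=NOT G2=NOT 0=1 G4=G4|G0=1|1=1 -> 10011
Step 5: G0=NOT G3=NOT 1=0 G1=G1&G0=0&1=0 G2=G3|G1=1|0=1 G3=NOT G2=NOT 0=1 G4=G4|G0=1|1=1 -> 00111
State from step 5 equals state from step 1 -> cycle length 4

Answer: 4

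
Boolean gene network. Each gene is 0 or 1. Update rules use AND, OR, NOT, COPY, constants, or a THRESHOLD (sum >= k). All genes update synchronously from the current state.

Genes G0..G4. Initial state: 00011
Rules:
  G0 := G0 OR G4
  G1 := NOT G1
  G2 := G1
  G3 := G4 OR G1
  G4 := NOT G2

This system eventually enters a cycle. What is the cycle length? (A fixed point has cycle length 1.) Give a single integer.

Step 0: 00011
Step 1: G0=G0|G4=0|1=1 G1=NOT G1=NOT 0=1 G2=G1=0 G3=G4|G1=1|0=1 G4=NOT G2=NOT 0=1 -> 11011
Step 2: G0=G0|G4=1|1=1 G1=NOT G1=NOT 1=0 G2=G1=1 G3=G4|G1=1|1=1 G4=NOT G2=NOT 0=1 -> 10111
Step 3: G0=G0|G4=1|1=1 G1=NOT G1=NOT 0=1 G2=G1=0 G3=G4|G1=1|0=1 G4=NOT G2=NOT 1=0 -> 11010
Step 4: G0=G0|G4=1|0=1 G1=NOT G1=NOT 1=0 G2=G1=1 G3=G4|G1=0|1=1 G4=NOT G2=NOT 0=1 -> 10111
State from step 4 equals state from step 2 -> cycle length 2

Answer: 2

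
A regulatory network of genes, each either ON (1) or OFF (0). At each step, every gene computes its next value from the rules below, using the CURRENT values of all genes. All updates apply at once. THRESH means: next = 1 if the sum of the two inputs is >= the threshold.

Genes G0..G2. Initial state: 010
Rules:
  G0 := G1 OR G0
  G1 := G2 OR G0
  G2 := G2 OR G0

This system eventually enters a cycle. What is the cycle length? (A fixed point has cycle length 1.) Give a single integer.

Step 0: 010
Step 1: G0=G1|G0=1|0=1 G1=G2|G0=0|0=0 G2=G2|G0=0|0=0 -> 100
Step 2: G0=G1|G0=0|1=1 G1=G2|G0=0|1=1 G2=G2|G0=0|1=1 -> 111
Step 3: G0=G1|G0=1|1=1 G1=G2|G0=1|1=1 G2=G2|G0=1|1=1 -> 111
State from step 3 equals state from step 2 -> cycle length 1

Answer: 1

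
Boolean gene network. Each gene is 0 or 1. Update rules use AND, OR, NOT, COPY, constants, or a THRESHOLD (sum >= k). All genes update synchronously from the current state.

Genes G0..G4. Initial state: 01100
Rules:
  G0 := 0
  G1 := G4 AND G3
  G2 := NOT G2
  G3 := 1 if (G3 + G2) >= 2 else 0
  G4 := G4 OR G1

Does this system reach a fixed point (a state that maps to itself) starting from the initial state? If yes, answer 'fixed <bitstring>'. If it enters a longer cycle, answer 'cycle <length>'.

Step 0: 01100
Step 1: G0=0(const) G1=G4&G3=0&0=0 G2=NOT G2=NOT 1=0 G3=(0+1>=2)=0 G4=G4|G1=0|1=1 -> 00001
Step 2: G0=0(const) G1=G4&G3=1&0=0 G2=NOT G2=NOT 0=1 G3=(0+0>=2)=0 G4=G4|G1=1|0=1 -> 00101
Step 3: G0=0(const) G1=G4&G3=1&0=0 G2=NOT G2=NOT 1=0 G3=(0+1>=2)=0 G4=G4|G1=1|0=1 -> 00001
Cycle of length 2 starting at step 1 -> no fixed point

Answer: cycle 2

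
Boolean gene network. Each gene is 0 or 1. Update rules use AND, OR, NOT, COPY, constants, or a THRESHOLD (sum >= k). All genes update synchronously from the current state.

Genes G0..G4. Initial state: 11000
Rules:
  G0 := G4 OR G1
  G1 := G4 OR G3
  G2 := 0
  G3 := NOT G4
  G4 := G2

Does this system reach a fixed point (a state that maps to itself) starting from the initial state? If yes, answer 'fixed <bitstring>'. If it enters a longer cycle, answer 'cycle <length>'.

Step 0: 11000
Step 1: G0=G4|G1=0|1=1 G1=G4|G3=0|0=0 G2=0(const) G3=NOT G4=NOT 0=1 G4=G2=0 -> 10010
Step 2: G0=G4|G1=0|0=0 G1=G4|G3=0|1=1 G2=0(const) G3=NOT G4=NOT 0=1 G4=G2=0 -> 01010
Step 3: G0=G4|G1=0|1=1 G1=G4|G3=0|1=1 G2=0(const) G3=NOT G4=NOT 0=1 G4=G2=0 -> 11010
Step 4: G0=G4|G1=0|1=1 G1=G4|G3=0|1=1 G2=0(const) G3=NOT G4=NOT 0=1 G4=G2=0 -> 11010
Fixed point reached at step 3: 11010

Answer: fixed 11010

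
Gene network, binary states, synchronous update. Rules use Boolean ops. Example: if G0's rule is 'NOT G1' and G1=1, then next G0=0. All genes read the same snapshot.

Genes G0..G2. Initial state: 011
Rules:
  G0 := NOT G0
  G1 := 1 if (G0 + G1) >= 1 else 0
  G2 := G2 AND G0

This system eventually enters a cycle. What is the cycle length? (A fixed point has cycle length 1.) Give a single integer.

Answer: 2

Derivation:
Step 0: 011
Step 1: G0=NOT G0=NOT 0=1 G1=(0+1>=1)=1 G2=G2&G0=1&0=0 -> 110
Step 2: G0=NOT G0=NOT 1=0 G1=(1+1>=1)=1 G2=G2&G0=0&1=0 -> 010
Step 3: G0=NOT G0=NOT 0=1 G1=(0+1>=1)=1 G2=G2&G0=0&0=0 -> 110
State from step 3 equals state from step 1 -> cycle length 2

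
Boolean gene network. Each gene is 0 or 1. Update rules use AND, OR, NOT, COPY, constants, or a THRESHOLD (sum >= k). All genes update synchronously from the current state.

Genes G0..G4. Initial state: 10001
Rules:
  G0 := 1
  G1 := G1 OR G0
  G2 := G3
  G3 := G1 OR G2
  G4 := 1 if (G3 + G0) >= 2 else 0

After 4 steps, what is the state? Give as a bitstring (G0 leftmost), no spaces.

Step 1: G0=1(const) G1=G1|G0=0|1=1 G2=G3=0 G3=G1|G2=0|0=0 G4=(0+1>=2)=0 -> 11000
Step 2: G0=1(const) G1=G1|G0=1|1=1 G2=G3=0 G3=G1|G2=1|0=1 G4=(0+1>=2)=0 -> 11010
Step 3: G0=1(const) G1=G1|G0=1|1=1 G2=G3=1 G3=G1|G2=1|0=1 G4=(1+1>=2)=1 -> 11111
Step 4: G0=1(const) G1=G1|G0=1|1=1 G2=G3=1 G3=G1|G2=1|1=1 G4=(1+1>=2)=1 -> 11111

11111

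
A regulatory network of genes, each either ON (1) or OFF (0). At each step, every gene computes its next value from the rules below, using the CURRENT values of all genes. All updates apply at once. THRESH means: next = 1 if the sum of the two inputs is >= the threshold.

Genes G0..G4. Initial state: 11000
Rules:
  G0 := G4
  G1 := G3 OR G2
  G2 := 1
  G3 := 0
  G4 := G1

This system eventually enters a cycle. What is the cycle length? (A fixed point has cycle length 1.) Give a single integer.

Answer: 1

Derivation:
Step 0: 11000
Step 1: G0=G4=0 G1=G3|G2=0|0=0 G2=1(const) G3=0(const) G4=G1=1 -> 00101
Step 2: G0=G4=1 G1=G3|G2=0|1=1 G2=1(const) G3=0(const) G4=G1=0 -> 11100
Step 3: G0=G4=0 G1=G3|G2=0|1=1 G2=1(const) G3=0(const) G4=G1=1 -> 01101
Step 4: G0=G4=1 G1=G3|G2=0|1=1 G2=1(const) G3=0(const) G4=G1=1 -> 11101
Step 5: G0=G4=1 G1=G3|G2=0|1=1 G2=1(const) G3=0(const) G4=G1=1 -> 11101
State from step 5 equals state from step 4 -> cycle length 1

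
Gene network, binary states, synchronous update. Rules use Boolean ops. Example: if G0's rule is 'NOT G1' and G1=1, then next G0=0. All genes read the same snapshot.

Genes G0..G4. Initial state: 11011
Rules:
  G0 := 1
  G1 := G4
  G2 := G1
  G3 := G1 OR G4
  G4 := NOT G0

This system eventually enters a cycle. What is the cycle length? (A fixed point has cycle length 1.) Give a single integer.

Answer: 1

Derivation:
Step 0: 11011
Step 1: G0=1(const) G1=G4=1 G2=G1=1 G3=G1|G4=1|1=1 G4=NOT G0=NOT 1=0 -> 11110
Step 2: G0=1(const) G1=G4=0 G2=G1=1 G3=G1|G4=1|0=1 G4=NOT G0=NOT 1=0 -> 10110
Step 3: G0=1(const) G1=G4=0 G2=G1=0 G3=G1|G4=0|0=0 G4=NOT G0=NOT 1=0 -> 10000
Step 4: G0=1(const) G1=G4=0 G2=G1=0 G3=G1|G4=0|0=0 G4=NOT G0=NOT 1=0 -> 10000
State from step 4 equals state from step 3 -> cycle length 1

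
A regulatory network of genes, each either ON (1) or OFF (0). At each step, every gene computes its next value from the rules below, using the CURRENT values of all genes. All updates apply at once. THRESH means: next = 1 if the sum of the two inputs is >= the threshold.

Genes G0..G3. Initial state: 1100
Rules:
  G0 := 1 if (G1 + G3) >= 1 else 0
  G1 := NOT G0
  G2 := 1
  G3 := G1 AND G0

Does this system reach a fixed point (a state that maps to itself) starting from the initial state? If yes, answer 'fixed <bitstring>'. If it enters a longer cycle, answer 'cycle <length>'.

Step 0: 1100
Step 1: G0=(1+0>=1)=1 G1=NOT G0=NOT 1=0 G2=1(const) G3=G1&G0=1&1=1 -> 1011
Step 2: G0=(0+1>=1)=1 G1=NOT G0=NOT 1=0 G2=1(const) G3=G1&G0=0&1=0 -> 1010
Step 3: G0=(0+0>=1)=0 G1=NOT G0=NOT 1=0 G2=1(const) G3=G1&G0=0&1=0 -> 0010
Step 4: G0=(0+0>=1)=0 G1=NOT G0=NOT 0=1 G2=1(const) G3=G1&G0=0&0=0 -> 0110
Step 5: G0=(1+0>=1)=1 G1=NOT G0=NOT 0=1 G2=1(const) G3=G1&G0=1&0=0 -> 1110
Step 6: G0=(1+0>=1)=1 G1=NOT G0=NOT 1=0 G2=1(const) G3=G1&G0=1&1=1 -> 1011
Cycle of length 5 starting at step 1 -> no fixed point

Answer: cycle 5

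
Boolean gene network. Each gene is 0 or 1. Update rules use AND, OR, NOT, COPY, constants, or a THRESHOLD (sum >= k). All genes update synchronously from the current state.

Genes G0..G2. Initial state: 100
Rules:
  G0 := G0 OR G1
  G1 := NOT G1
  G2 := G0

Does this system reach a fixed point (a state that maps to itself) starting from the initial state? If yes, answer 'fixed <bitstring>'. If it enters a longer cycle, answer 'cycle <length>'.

Step 0: 100
Step 1: G0=G0|G1=1|0=1 G1=NOT G1=NOT 0=1 G2=G0=1 -> 111
Step 2: G0=G0|G1=1|1=1 G1=NOT G1=NOT 1=0 G2=G0=1 -> 101
Step 3: G0=G0|G1=1|0=1 G1=NOT G1=NOT 0=1 G2=G0=1 -> 111
Cycle of length 2 starting at step 1 -> no fixed point

Answer: cycle 2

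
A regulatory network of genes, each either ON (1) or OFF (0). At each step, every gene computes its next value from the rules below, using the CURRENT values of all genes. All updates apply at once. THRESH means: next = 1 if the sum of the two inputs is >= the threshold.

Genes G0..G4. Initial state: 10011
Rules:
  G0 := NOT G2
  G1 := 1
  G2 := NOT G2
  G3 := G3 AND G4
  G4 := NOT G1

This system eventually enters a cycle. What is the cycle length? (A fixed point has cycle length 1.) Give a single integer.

Step 0: 10011
Step 1: G0=NOT G2=NOT 0=1 G1=1(const) G2=NOT G2=NOT 0=1 G3=G3&G4=1&1=1 G4=NOT G1=NOT 0=1 -> 11111
Step 2: G0=NOT G2=NOT 1=0 G1=1(const) G2=NOT G2=NOT 1=0 G3=G3&G4=1&1=1 G4=NOT G1=NOT 1=0 -> 01010
Step 3: G0=NOT G2=NOT 0=1 G1=1(const) G2=NOT G2=NOT 0=1 G3=G3&G4=1&0=0 G4=NOT G1=NOT 1=0 -> 11100
Step 4: G0=NOT G2=NOT 1=0 G1=1(const) G2=NOT G2=NOT 1=0 G3=G3&G4=0&0=0 G4=NOT G1=NOT 1=0 -> 01000
Step 5: G0=NOT G2=NOT 0=1 G1=1(const) G2=NOT G2=NOT 0=1 G3=G3&G4=0&0=0 G4=NOT G1=NOT 1=0 -> 11100
State from step 5 equals state from step 3 -> cycle length 2

Answer: 2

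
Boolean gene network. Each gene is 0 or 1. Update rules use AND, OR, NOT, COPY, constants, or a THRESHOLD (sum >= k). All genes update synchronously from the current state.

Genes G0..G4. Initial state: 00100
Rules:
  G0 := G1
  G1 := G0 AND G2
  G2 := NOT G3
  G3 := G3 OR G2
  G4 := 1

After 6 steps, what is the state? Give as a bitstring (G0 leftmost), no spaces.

Step 1: G0=G1=0 G1=G0&G2=0&1=0 G2=NOT G3=NOT 0=1 G3=G3|G2=0|1=1 G4=1(const) -> 00111
Step 2: G0=G1=0 G1=G0&G2=0&1=0 G2=NOT G3=NOT 1=0 G3=G3|G2=1|1=1 G4=1(const) -> 00011
Step 3: G0=G1=0 G1=G0&G2=0&0=0 G2=NOT G3=NOT 1=0 G3=G3|G2=1|0=1 G4=1(const) -> 00011
Step 4: G0=G1=0 G1=G0&G2=0&0=0 G2=NOT G3=NOT 1=0 G3=G3|G2=1|0=1 G4=1(const) -> 00011
Step 5: G0=G1=0 G1=G0&G2=0&0=0 G2=NOT G3=NOT 1=0 G3=G3|G2=1|0=1 G4=1(const) -> 00011
Step 6: G0=G1=0 G1=G0&G2=0&0=0 G2=NOT G3=NOT 1=0 G3=G3|G2=1|0=1 G4=1(const) -> 00011

00011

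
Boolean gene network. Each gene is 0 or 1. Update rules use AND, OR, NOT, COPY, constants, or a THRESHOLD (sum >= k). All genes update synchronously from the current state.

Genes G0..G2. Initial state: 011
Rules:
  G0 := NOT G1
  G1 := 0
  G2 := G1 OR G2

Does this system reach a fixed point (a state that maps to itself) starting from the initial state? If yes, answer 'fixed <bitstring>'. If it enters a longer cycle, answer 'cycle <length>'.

Answer: fixed 101

Derivation:
Step 0: 011
Step 1: G0=NOT G1=NOT 1=0 G1=0(const) G2=G1|G2=1|1=1 -> 001
Step 2: G0=NOT G1=NOT 0=1 G1=0(const) G2=G1|G2=0|1=1 -> 101
Step 3: G0=NOT G1=NOT 0=1 G1=0(const) G2=G1|G2=0|1=1 -> 101
Fixed point reached at step 2: 101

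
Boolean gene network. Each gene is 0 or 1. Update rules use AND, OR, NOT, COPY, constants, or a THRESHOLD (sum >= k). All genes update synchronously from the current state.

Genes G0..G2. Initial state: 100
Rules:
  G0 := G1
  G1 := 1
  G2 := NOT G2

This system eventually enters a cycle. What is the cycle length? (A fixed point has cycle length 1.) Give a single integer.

Answer: 2

Derivation:
Step 0: 100
Step 1: G0=G1=0 G1=1(const) G2=NOT G2=NOT 0=1 -> 011
Step 2: G0=G1=1 G1=1(const) G2=NOT G2=NOT 1=0 -> 110
Step 3: G0=G1=1 G1=1(const) G2=NOT G2=NOT 0=1 -> 111
Step 4: G0=G1=1 G1=1(const) G2=NOT G2=NOT 1=0 -> 110
State from step 4 equals state from step 2 -> cycle length 2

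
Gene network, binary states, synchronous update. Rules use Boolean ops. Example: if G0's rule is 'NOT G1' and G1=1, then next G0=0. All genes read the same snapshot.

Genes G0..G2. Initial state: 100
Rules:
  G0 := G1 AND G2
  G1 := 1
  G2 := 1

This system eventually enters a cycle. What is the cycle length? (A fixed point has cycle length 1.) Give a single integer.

Step 0: 100
Step 1: G0=G1&G2=0&0=0 G1=1(const) G2=1(const) -> 011
Step 2: G0=G1&G2=1&1=1 G1=1(const) G2=1(const) -> 111
Step 3: G0=G1&G2=1&1=1 G1=1(const) G2=1(const) -> 111
State from step 3 equals state from step 2 -> cycle length 1

Answer: 1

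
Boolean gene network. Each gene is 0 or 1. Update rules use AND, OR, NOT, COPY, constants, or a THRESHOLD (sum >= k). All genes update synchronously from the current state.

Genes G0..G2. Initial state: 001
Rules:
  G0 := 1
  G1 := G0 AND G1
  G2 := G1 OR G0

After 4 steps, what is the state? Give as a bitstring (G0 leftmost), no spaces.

Step 1: G0=1(const) G1=G0&G1=0&0=0 G2=G1|G0=0|0=0 -> 100
Step 2: G0=1(const) G1=G0&G1=1&0=0 G2=G1|G0=0|1=1 -> 101
Step 3: G0=1(const) G1=G0&G1=1&0=0 G2=G1|G0=0|1=1 -> 101
Step 4: G0=1(const) G1=G0&G1=1&0=0 G2=G1|G0=0|1=1 -> 101

101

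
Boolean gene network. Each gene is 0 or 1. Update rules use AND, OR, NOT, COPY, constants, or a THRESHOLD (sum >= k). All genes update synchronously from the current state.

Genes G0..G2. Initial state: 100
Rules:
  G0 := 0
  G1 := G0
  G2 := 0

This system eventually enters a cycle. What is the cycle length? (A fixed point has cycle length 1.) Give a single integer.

Step 0: 100
Step 1: G0=0(const) G1=G0=1 G2=0(const) -> 010
Step 2: G0=0(const) G1=G0=0 G2=0(const) -> 000
Step 3: G0=0(const) G1=G0=0 G2=0(const) -> 000
State from step 3 equals state from step 2 -> cycle length 1

Answer: 1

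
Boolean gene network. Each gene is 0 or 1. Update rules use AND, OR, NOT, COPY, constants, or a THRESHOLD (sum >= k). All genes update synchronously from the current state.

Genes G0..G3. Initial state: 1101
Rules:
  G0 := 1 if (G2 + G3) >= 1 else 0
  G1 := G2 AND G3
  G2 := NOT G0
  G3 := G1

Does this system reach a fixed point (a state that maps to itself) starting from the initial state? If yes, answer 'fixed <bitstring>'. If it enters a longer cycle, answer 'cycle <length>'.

Step 0: 1101
Step 1: G0=(0+1>=1)=1 G1=G2&G3=0&1=0 G2=NOT G0=NOT 1=0 G3=G1=1 -> 1001
Step 2: G0=(0+1>=1)=1 G1=G2&G3=0&1=0 G2=NOT G0=NOT 1=0 G3=G1=0 -> 1000
Step 3: G0=(0+0>=1)=0 G1=G2&G3=0&0=0 G2=NOT G0=NOT 1=0 G3=G1=0 -> 0000
Step 4: G0=(0+0>=1)=0 G1=G2&G3=0&0=0 G2=NOT G0=NOT 0=1 G3=G1=0 -> 0010
Step 5: G0=(1+0>=1)=1 G1=G2&G3=1&0=0 G2=NOT G0=NOT 0=1 G3=G1=0 -> 1010
Step 6: G0=(1+0>=1)=1 G1=G2&G3=1&0=0 G2=NOT G0=NOT 1=0 G3=G1=0 -> 1000
Cycle of length 4 starting at step 2 -> no fixed point

Answer: cycle 4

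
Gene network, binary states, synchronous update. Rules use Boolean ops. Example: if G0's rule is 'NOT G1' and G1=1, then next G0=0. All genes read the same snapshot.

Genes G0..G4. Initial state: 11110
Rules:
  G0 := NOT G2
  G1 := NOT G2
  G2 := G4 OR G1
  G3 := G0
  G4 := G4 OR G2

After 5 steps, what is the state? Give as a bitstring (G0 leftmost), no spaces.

Step 1: G0=NOT G2=NOT 1=0 G1=NOT G2=NOT 1=0 G2=G4|G1=0|1=1 G3=G0=1 G4=G4|G2=0|1=1 -> 00111
Step 2: G0=NOT G2=NOT 1=0 G1=NOT G2=NOT 1=0 G2=G4|G1=1|0=1 G3=G0=0 G4=G4|G2=1|1=1 -> 00101
Step 3: G0=NOT G2=NOT 1=0 G1=NOT G2=NOT 1=0 G2=G4|G1=1|0=1 G3=G0=0 G4=G4|G2=1|1=1 -> 00101
Step 4: G0=NOT G2=NOT 1=0 G1=NOT G2=NOT 1=0 G2=G4|G1=1|0=1 G3=G0=0 G4=G4|G2=1|1=1 -> 00101
Step 5: G0=NOT G2=NOT 1=0 G1=NOT G2=NOT 1=0 G2=G4|G1=1|0=1 G3=G0=0 G4=G4|G2=1|1=1 -> 00101

00101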